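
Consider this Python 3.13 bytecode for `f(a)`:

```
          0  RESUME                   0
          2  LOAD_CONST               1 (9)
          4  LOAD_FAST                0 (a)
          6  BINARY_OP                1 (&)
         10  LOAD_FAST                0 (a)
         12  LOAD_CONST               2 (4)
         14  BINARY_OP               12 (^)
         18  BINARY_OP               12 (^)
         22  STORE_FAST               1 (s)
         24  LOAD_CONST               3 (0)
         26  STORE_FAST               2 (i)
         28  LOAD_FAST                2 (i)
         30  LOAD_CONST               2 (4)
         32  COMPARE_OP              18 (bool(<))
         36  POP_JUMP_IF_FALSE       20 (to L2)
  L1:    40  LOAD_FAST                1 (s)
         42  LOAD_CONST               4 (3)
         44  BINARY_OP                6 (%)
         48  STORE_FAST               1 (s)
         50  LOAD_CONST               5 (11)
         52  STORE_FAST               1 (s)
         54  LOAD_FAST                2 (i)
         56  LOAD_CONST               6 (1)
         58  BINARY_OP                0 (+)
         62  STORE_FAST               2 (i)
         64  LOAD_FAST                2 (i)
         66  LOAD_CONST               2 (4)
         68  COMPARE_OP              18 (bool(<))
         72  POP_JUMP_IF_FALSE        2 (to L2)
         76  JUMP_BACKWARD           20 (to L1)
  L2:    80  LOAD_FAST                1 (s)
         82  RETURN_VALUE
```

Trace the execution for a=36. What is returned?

11

LOAD_CONST → push 9
LOAD_FAST a → push 36
BINARY_OP & → 9 & 36 = 0
LOAD_FAST a → push 36
LOAD_CONST → push 4
BINARY_OP ^ → 36 ^ 4 = 32
BINARY_OP ^ → 0 ^ 32 = 32
STORE_FAST s → s=32
LOAD_CONST → push 0
STORE_FAST i → i=0
LOAD_FAST i → push 0
LOAD_CONST → push 4
COMPARE_OP bool(<) → 0 vs 4 = True
POP_JUMP_IF_FALSE → pop True; no jump
LOAD_FAST s → push 32
LOAD_CONST → push 3
BINARY_OP % → 32 % 3 = 2
STORE_FAST s → s=2
LOAD_CONST → push 11
STORE_FAST s → s=11
LOAD_FAST i → push 0
LOAD_CONST → push 1
BINARY_OP + → 0 + 1 = 1
STORE_FAST i → i=1
LOAD_FAST i → push 1
LOAD_CONST → push 4
COMPARE_OP bool(<) → 1 vs 4 = True
POP_JUMP_IF_FALSE → pop True; no jump
LOAD_FAST s → push 11
LOAD_CONST → push 3
BINARY_OP % → 11 % 3 = 2
STORE_FAST s → s=2
LOAD_CONST → push 11
STORE_FAST s → s=11
LOAD_FAST i → push 1
LOAD_CONST → push 1
BINARY_OP + → 1 + 1 = 2
STORE_FAST i → i=2
LOAD_FAST i → push 2
LOAD_CONST → push 4
COMPARE_OP bool(<) → 2 vs 4 = True
POP_JUMP_IF_FALSE → pop True; no jump
LOAD_FAST s → push 11
LOAD_CONST → push 3
BINARY_OP % → 11 % 3 = 2
STORE_FAST s → s=2
LOAD_CONST → push 11
STORE_FAST s → s=11
LOAD_FAST i → push 2
LOAD_CONST → push 1
BINARY_OP + → 2 + 1 = 3
STORE_FAST i → i=3
LOAD_FAST i → push 3
LOAD_CONST → push 4
COMPARE_OP bool(<) → 3 vs 4 = True
POP_JUMP_IF_FALSE → pop True; no jump
LOAD_FAST s → push 11
LOAD_CONST → push 3
BINARY_OP % → 11 % 3 = 2
STORE_FAST s → s=2
LOAD_CONST → push 11
STORE_FAST s → s=11
LOAD_FAST i → push 3
LOAD_CONST → push 1
BINARY_OP + → 3 + 1 = 4
STORE_FAST i → i=4
LOAD_FAST i → push 4
LOAD_CONST → push 4
COMPARE_OP bool(<) → 4 vs 4 = False
POP_JUMP_IF_FALSE → pop False; jump
LOAD_FAST s → push 11
RETURN_VALUE → return 11.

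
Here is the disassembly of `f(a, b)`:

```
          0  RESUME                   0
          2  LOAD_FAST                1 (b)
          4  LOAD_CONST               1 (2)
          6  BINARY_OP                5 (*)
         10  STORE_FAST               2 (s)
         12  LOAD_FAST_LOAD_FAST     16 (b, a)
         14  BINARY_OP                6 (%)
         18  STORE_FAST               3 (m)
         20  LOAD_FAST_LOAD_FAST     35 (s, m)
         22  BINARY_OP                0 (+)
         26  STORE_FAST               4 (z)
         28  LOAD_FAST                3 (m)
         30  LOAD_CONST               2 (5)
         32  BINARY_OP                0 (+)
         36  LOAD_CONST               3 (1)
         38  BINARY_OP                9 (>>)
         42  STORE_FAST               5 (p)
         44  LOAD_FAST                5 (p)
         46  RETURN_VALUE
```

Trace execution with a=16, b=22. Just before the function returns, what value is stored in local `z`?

50

LOAD_FAST b → push 22. Stack: [22]
LOAD_CONST → push 2. Stack: [22, 2]
BINARY_OP * → 22 * 2 = 44. Stack: [44]
STORE_FAST s → s=44. Stack: []
LOAD_FAST_LOAD_FAST b,a → push 22,16. Stack: [22, 16]
BINARY_OP % → 22 % 16 = 6. Stack: [6]
STORE_FAST m → m=6. Stack: []
LOAD_FAST_LOAD_FAST s,m → push 44,6. Stack: [44, 6]
BINARY_OP + → 44 + 6 = 50. Stack: [50]
STORE_FAST z → z=50. Stack: []
LOAD_FAST m → push 6. Stack: [6]
LOAD_CONST → push 5. Stack: [6, 5]
BINARY_OP + → 6 + 5 = 11. Stack: [11]
LOAD_CONST → push 1. Stack: [11, 1]
BINARY_OP >> → 11 >> 1 = 5. Stack: [5]
STORE_FAST p → p=5. Stack: []
LOAD_FAST p → push 5. Stack: [5]
RETURN_VALUE → return 5.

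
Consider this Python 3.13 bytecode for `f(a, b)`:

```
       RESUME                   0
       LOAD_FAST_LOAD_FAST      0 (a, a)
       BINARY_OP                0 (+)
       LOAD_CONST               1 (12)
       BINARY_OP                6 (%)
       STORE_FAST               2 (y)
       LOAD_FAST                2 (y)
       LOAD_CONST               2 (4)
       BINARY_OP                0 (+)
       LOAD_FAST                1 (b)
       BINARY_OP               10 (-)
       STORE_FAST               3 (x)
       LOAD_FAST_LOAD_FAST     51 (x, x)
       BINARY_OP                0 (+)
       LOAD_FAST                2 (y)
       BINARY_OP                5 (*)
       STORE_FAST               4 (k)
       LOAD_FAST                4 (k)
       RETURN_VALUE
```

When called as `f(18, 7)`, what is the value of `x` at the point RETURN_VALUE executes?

-3

LOAD_FAST_LOAD_FAST a,a → push 18,18. Stack: [18, 18]
BINARY_OP + → 18 + 18 = 36. Stack: [36]
LOAD_CONST → push 12. Stack: [36, 12]
BINARY_OP % → 36 % 12 = 0. Stack: [0]
STORE_FAST y → y=0. Stack: []
LOAD_FAST y → push 0. Stack: [0]
LOAD_CONST → push 4. Stack: [0, 4]
BINARY_OP + → 0 + 4 = 4. Stack: [4]
LOAD_FAST b → push 7. Stack: [4, 7]
BINARY_OP - → 4 - 7 = -3. Stack: [-3]
STORE_FAST x → x=-3. Stack: []
LOAD_FAST_LOAD_FAST x,x → push -3,-3. Stack: [-3, -3]
BINARY_OP + → -3 + -3 = -6. Stack: [-6]
LOAD_FAST y → push 0. Stack: [-6, 0]
BINARY_OP * → -6 * 0 = 0. Stack: [0]
STORE_FAST k → k=0. Stack: []
LOAD_FAST k → push 0. Stack: [0]
RETURN_VALUE → return 0.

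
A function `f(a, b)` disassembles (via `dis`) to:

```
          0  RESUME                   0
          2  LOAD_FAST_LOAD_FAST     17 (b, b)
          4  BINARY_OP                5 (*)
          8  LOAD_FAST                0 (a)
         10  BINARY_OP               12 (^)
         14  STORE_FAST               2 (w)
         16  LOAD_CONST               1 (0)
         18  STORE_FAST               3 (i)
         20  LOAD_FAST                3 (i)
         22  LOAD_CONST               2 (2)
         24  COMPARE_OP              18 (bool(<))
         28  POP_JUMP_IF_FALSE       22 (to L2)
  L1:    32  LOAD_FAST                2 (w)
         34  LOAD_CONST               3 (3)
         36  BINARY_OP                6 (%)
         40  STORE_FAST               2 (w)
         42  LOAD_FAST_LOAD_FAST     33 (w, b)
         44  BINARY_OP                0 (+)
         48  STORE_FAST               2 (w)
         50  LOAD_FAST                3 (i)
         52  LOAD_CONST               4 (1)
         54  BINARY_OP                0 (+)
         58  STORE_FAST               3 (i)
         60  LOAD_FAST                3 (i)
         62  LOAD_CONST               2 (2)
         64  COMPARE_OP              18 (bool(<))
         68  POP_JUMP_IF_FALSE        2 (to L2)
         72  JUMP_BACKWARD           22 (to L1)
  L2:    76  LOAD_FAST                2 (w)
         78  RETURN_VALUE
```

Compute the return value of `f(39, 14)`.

LOAD_FAST_LOAD_FAST b,b → push 14,14. Stack: [14, 14]
BINARY_OP * → 14 * 14 = 196. Stack: [196]
LOAD_FAST a → push 39. Stack: [196, 39]
BINARY_OP ^ → 196 ^ 39 = 227. Stack: [227]
STORE_FAST w → w=227. Stack: []
LOAD_CONST → push 0. Stack: [0]
STORE_FAST i → i=0. Stack: []
LOAD_FAST i → push 0. Stack: [0]
LOAD_CONST → push 2. Stack: [0, 2]
COMPARE_OP bool(<) → 0 vs 2 = True. Stack: [True]
POP_JUMP_IF_FALSE → pop True; no jump. Stack: []
LOAD_FAST w → push 227. Stack: [227]
LOAD_CONST → push 3. Stack: [227, 3]
BINARY_OP % → 227 % 3 = 2. Stack: [2]
STORE_FAST w → w=2. Stack: []
LOAD_FAST_LOAD_FAST w,b → push 2,14. Stack: [2, 14]
BINARY_OP + → 2 + 14 = 16. Stack: [16]
STORE_FAST w → w=16. Stack: []
LOAD_FAST i → push 0. Stack: [0]
LOAD_CONST → push 1. Stack: [0, 1]
BINARY_OP + → 0 + 1 = 1. Stack: [1]
STORE_FAST i → i=1. Stack: []
LOAD_FAST i → push 1. Stack: [1]
LOAD_CONST → push 2. Stack: [1, 2]
COMPARE_OP bool(<) → 1 vs 2 = True. Stack: [True]
POP_JUMP_IF_FALSE → pop True; no jump. Stack: []
LOAD_FAST w → push 16. Stack: [16]
LOAD_CONST → push 3. Stack: [16, 3]
BINARY_OP % → 16 % 3 = 1. Stack: [1]
STORE_FAST w → w=1. Stack: []
LOAD_FAST_LOAD_FAST w,b → push 1,14. Stack: [1, 14]
BINARY_OP + → 1 + 14 = 15. Stack: [15]
STORE_FAST w → w=15. Stack: []
LOAD_FAST i → push 1. Stack: [1]
LOAD_CONST → push 1. Stack: [1, 1]
BINARY_OP + → 1 + 1 = 2. Stack: [2]
STORE_FAST i → i=2. Stack: []
LOAD_FAST i → push 2. Stack: [2]
LOAD_CONST → push 2. Stack: [2, 2]
COMPARE_OP bool(<) → 2 vs 2 = False. Stack: [False]
POP_JUMP_IF_FALSE → pop False; jump. Stack: []
LOAD_FAST w → push 15. Stack: [15]
RETURN_VALUE → return 15.

15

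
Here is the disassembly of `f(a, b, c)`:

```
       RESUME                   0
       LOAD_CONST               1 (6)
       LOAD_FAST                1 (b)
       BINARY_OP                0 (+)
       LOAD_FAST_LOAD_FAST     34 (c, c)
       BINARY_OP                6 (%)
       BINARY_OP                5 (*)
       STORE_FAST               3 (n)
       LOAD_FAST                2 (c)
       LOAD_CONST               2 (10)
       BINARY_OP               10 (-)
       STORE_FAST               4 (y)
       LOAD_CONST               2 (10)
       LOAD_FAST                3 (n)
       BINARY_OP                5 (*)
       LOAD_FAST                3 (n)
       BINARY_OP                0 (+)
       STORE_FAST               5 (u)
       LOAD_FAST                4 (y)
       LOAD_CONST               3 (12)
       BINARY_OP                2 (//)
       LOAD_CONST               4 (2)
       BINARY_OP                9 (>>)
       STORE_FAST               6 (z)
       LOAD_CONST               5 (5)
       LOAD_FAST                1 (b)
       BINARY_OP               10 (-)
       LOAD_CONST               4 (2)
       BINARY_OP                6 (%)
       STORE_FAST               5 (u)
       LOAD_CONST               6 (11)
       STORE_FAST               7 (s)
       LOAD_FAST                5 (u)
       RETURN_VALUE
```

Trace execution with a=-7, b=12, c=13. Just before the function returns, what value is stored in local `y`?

LOAD_CONST → push 6. Stack: [6]
LOAD_FAST b → push 12. Stack: [6, 12]
BINARY_OP + → 6 + 12 = 18. Stack: [18]
LOAD_FAST_LOAD_FAST c,c → push 13,13. Stack: [18, 13, 13]
BINARY_OP % → 13 % 13 = 0. Stack: [18, 0]
BINARY_OP * → 18 * 0 = 0. Stack: [0]
STORE_FAST n → n=0. Stack: []
LOAD_FAST c → push 13. Stack: [13]
LOAD_CONST → push 10. Stack: [13, 10]
BINARY_OP - → 13 - 10 = 3. Stack: [3]
STORE_FAST y → y=3. Stack: []
LOAD_CONST → push 10. Stack: [10]
LOAD_FAST n → push 0. Stack: [10, 0]
BINARY_OP * → 10 * 0 = 0. Stack: [0]
LOAD_FAST n → push 0. Stack: [0, 0]
BINARY_OP + → 0 + 0 = 0. Stack: [0]
STORE_FAST u → u=0. Stack: []
LOAD_FAST y → push 3. Stack: [3]
LOAD_CONST → push 12. Stack: [3, 12]
BINARY_OP // → 3 // 12 = 0. Stack: [0]
LOAD_CONST → push 2. Stack: [0, 2]
BINARY_OP >> → 0 >> 2 = 0. Stack: [0]
STORE_FAST z → z=0. Stack: []
LOAD_CONST → push 5. Stack: [5]
LOAD_FAST b → push 12. Stack: [5, 12]
BINARY_OP - → 5 - 12 = -7. Stack: [-7]
LOAD_CONST → push 2. Stack: [-7, 2]
BINARY_OP % → -7 % 2 = 1. Stack: [1]
STORE_FAST u → u=1. Stack: []
LOAD_CONST → push 11. Stack: [11]
STORE_FAST s → s=11. Stack: []
LOAD_FAST u → push 1. Stack: [1]
RETURN_VALUE → return 1.

3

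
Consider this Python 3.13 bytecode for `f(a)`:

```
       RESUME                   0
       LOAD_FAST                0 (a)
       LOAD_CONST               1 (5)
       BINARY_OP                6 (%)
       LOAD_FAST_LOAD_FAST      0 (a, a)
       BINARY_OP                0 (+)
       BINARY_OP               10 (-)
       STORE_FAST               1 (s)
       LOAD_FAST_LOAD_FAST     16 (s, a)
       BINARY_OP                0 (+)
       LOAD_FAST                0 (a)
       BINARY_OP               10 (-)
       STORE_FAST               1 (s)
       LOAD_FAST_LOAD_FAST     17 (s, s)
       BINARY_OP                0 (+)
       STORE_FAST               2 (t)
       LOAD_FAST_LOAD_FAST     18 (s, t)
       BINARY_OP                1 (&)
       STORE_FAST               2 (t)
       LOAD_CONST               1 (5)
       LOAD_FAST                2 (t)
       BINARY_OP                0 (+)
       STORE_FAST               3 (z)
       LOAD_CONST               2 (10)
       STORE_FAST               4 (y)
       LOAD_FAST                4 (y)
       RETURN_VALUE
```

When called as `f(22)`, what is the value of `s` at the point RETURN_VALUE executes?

LOAD_FAST a → push 22. Stack: [22]
LOAD_CONST → push 5. Stack: [22, 5]
BINARY_OP % → 22 % 5 = 2. Stack: [2]
LOAD_FAST_LOAD_FAST a,a → push 22,22. Stack: [2, 22, 22]
BINARY_OP + → 22 + 22 = 44. Stack: [2, 44]
BINARY_OP - → 2 - 44 = -42. Stack: [-42]
STORE_FAST s → s=-42. Stack: []
LOAD_FAST_LOAD_FAST s,a → push -42,22. Stack: [-42, 22]
BINARY_OP + → -42 + 22 = -20. Stack: [-20]
LOAD_FAST a → push 22. Stack: [-20, 22]
BINARY_OP - → -20 - 22 = -42. Stack: [-42]
STORE_FAST s → s=-42. Stack: []
LOAD_FAST_LOAD_FAST s,s → push -42,-42. Stack: [-42, -42]
BINARY_OP + → -42 + -42 = -84. Stack: [-84]
STORE_FAST t → t=-84. Stack: []
LOAD_FAST_LOAD_FAST s,t → push -42,-84. Stack: [-42, -84]
BINARY_OP & → -42 & -84 = -124. Stack: [-124]
STORE_FAST t → t=-124. Stack: []
LOAD_CONST → push 5. Stack: [5]
LOAD_FAST t → push -124. Stack: [5, -124]
BINARY_OP + → 5 + -124 = -119. Stack: [-119]
STORE_FAST z → z=-119. Stack: []
LOAD_CONST → push 10. Stack: [10]
STORE_FAST y → y=10. Stack: []
LOAD_FAST y → push 10. Stack: [10]
RETURN_VALUE → return 10.

-42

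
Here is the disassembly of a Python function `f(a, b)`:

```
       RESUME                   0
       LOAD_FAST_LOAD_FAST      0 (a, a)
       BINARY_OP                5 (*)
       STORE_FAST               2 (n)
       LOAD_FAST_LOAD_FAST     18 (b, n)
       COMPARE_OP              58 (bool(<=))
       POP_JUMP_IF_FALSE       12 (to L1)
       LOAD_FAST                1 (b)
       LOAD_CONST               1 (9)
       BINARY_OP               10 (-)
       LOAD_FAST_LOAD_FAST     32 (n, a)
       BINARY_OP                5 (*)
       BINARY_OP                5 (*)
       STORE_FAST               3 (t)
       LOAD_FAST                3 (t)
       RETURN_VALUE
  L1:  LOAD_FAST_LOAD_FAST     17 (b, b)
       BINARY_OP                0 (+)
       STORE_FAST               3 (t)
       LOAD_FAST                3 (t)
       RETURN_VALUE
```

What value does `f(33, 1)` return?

-287496

LOAD_FAST_LOAD_FAST a,a → push 33,33. Stack: [33, 33]
BINARY_OP * → 33 * 33 = 1089. Stack: [1089]
STORE_FAST n → n=1089. Stack: []
LOAD_FAST_LOAD_FAST b,n → push 1,1089. Stack: [1, 1089]
COMPARE_OP bool(<=) → 1 vs 1089 = True. Stack: [True]
POP_JUMP_IF_FALSE → pop True; no jump. Stack: []
LOAD_FAST b → push 1. Stack: [1]
LOAD_CONST → push 9. Stack: [1, 9]
BINARY_OP - → 1 - 9 = -8. Stack: [-8]
LOAD_FAST_LOAD_FAST n,a → push 1089,33. Stack: [-8, 1089, 33]
BINARY_OP * → 1089 * 33 = 35937. Stack: [-8, 35937]
BINARY_OP * → -8 * 35937 = -287496. Stack: [-287496]
STORE_FAST t → t=-287496. Stack: []
LOAD_FAST t → push -287496. Stack: [-287496]
RETURN_VALUE → return -287496.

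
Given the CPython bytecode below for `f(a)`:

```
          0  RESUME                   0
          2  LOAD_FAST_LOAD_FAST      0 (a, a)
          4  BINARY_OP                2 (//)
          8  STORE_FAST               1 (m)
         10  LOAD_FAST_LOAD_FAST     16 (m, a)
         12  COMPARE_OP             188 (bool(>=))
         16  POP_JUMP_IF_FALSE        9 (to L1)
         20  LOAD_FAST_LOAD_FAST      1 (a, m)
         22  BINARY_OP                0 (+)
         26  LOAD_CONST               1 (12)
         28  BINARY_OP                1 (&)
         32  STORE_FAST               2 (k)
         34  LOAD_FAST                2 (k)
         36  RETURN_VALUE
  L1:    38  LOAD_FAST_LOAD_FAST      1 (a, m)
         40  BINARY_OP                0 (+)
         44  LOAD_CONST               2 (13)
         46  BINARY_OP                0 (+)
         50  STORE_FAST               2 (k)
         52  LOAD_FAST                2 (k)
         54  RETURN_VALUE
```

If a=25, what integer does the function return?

39

LOAD_FAST_LOAD_FAST a,a → push 25,25. Stack: [25, 25]
BINARY_OP // → 25 // 25 = 1. Stack: [1]
STORE_FAST m → m=1. Stack: []
LOAD_FAST_LOAD_FAST m,a → push 1,25. Stack: [1, 25]
COMPARE_OP bool(>=) → 1 vs 25 = False. Stack: [False]
POP_JUMP_IF_FALSE → pop False; jump. Stack: []
LOAD_FAST_LOAD_FAST a,m → push 25,1. Stack: [25, 1]
BINARY_OP + → 25 + 1 = 26. Stack: [26]
LOAD_CONST → push 13. Stack: [26, 13]
BINARY_OP + → 26 + 13 = 39. Stack: [39]
STORE_FAST k → k=39. Stack: []
LOAD_FAST k → push 39. Stack: [39]
RETURN_VALUE → return 39.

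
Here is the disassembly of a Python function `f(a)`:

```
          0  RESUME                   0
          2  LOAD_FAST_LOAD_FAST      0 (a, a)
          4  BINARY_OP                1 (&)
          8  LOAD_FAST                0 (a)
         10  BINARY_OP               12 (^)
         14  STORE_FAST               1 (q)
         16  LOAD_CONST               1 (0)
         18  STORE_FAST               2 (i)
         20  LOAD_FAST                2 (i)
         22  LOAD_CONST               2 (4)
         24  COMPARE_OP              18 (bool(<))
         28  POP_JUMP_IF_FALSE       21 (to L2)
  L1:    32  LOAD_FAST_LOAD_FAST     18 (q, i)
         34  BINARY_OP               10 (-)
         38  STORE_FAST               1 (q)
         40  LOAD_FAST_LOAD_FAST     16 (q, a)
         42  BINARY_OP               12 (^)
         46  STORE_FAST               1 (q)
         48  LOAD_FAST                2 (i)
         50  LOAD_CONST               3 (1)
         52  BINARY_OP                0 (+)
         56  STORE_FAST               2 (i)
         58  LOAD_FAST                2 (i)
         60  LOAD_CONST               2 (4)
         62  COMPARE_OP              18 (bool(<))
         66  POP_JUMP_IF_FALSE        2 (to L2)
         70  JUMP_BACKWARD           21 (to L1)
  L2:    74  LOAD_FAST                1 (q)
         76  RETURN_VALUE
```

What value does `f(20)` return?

26

LOAD_FAST_LOAD_FAST a,a → push 20,20
BINARY_OP & → 20 & 20 = 20
LOAD_FAST a → push 20
BINARY_OP ^ → 20 ^ 20 = 0
STORE_FAST q → q=0
LOAD_CONST → push 0
STORE_FAST i → i=0
LOAD_FAST i → push 0
LOAD_CONST → push 4
COMPARE_OP bool(<) → 0 vs 4 = True
POP_JUMP_IF_FALSE → pop True; no jump
LOAD_FAST_LOAD_FAST q,i → push 0,0
BINARY_OP - → 0 - 0 = 0
STORE_FAST q → q=0
LOAD_FAST_LOAD_FAST q,a → push 0,20
BINARY_OP ^ → 0 ^ 20 = 20
STORE_FAST q → q=20
LOAD_FAST i → push 0
LOAD_CONST → push 1
BINARY_OP + → 0 + 1 = 1
STORE_FAST i → i=1
LOAD_FAST i → push 1
LOAD_CONST → push 4
COMPARE_OP bool(<) → 1 vs 4 = True
POP_JUMP_IF_FALSE → pop True; no jump
LOAD_FAST_LOAD_FAST q,i → push 20,1
BINARY_OP - → 20 - 1 = 19
STORE_FAST q → q=19
LOAD_FAST_LOAD_FAST q,a → push 19,20
BINARY_OP ^ → 19 ^ 20 = 7
STORE_FAST q → q=7
LOAD_FAST i → push 1
LOAD_CONST → push 1
BINARY_OP + → 1 + 1 = 2
STORE_FAST i → i=2
LOAD_FAST i → push 2
LOAD_CONST → push 4
COMPARE_OP bool(<) → 2 vs 4 = True
POP_JUMP_IF_FALSE → pop True; no jump
LOAD_FAST_LOAD_FAST q,i → push 7,2
BINARY_OP - → 7 - 2 = 5
STORE_FAST q → q=5
LOAD_FAST_LOAD_FAST q,a → push 5,20
BINARY_OP ^ → 5 ^ 20 = 17
STORE_FAST q → q=17
LOAD_FAST i → push 2
LOAD_CONST → push 1
BINARY_OP + → 2 + 1 = 3
STORE_FAST i → i=3
LOAD_FAST i → push 3
LOAD_CONST → push 4
COMPARE_OP bool(<) → 3 vs 4 = True
POP_JUMP_IF_FALSE → pop True; no jump
LOAD_FAST_LOAD_FAST q,i → push 17,3
BINARY_OP - → 17 - 3 = 14
STORE_FAST q → q=14
LOAD_FAST_LOAD_FAST q,a → push 14,20
BINARY_OP ^ → 14 ^ 20 = 26
STORE_FAST q → q=26
LOAD_FAST i → push 3
LOAD_CONST → push 1
BINARY_OP + → 3 + 1 = 4
STORE_FAST i → i=4
LOAD_FAST i → push 4
LOAD_CONST → push 4
COMPARE_OP bool(<) → 4 vs 4 = False
POP_JUMP_IF_FALSE → pop False; jump
LOAD_FAST q → push 26
RETURN_VALUE → return 26.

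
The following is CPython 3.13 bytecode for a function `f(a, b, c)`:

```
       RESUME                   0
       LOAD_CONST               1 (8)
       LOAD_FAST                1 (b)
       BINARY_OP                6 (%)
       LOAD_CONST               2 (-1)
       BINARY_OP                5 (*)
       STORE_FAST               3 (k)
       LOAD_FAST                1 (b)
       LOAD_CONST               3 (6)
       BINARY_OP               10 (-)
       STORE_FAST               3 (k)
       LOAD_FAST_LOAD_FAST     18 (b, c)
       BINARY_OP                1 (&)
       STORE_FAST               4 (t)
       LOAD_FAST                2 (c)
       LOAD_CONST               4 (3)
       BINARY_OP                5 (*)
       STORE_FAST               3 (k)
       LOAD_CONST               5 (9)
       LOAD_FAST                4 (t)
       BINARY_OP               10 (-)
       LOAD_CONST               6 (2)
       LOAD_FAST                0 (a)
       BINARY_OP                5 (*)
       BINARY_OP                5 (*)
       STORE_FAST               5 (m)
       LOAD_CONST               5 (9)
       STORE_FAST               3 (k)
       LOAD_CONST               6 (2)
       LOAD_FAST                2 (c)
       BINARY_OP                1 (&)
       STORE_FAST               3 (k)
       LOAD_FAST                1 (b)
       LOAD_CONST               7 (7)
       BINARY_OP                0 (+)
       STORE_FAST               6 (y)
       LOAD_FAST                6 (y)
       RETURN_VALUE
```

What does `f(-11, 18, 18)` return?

LOAD_CONST → push 8. Stack: [8]
LOAD_FAST b → push 18. Stack: [8, 18]
BINARY_OP % → 8 % 18 = 8. Stack: [8]
LOAD_CONST → push -1. Stack: [8, -1]
BINARY_OP * → 8 * -1 = -8. Stack: [-8]
STORE_FAST k → k=-8. Stack: []
LOAD_FAST b → push 18. Stack: [18]
LOAD_CONST → push 6. Stack: [18, 6]
BINARY_OP - → 18 - 6 = 12. Stack: [12]
STORE_FAST k → k=12. Stack: []
LOAD_FAST_LOAD_FAST b,c → push 18,18. Stack: [18, 18]
BINARY_OP & → 18 & 18 = 18. Stack: [18]
STORE_FAST t → t=18. Stack: []
LOAD_FAST c → push 18. Stack: [18]
LOAD_CONST → push 3. Stack: [18, 3]
BINARY_OP * → 18 * 3 = 54. Stack: [54]
STORE_FAST k → k=54. Stack: []
LOAD_CONST → push 9. Stack: [9]
LOAD_FAST t → push 18. Stack: [9, 18]
BINARY_OP - → 9 - 18 = -9. Stack: [-9]
LOAD_CONST → push 2. Stack: [-9, 2]
LOAD_FAST a → push -11. Stack: [-9, 2, -11]
BINARY_OP * → 2 * -11 = -22. Stack: [-9, -22]
BINARY_OP * → -9 * -22 = 198. Stack: [198]
STORE_FAST m → m=198. Stack: []
LOAD_CONST → push 9. Stack: [9]
STORE_FAST k → k=9. Stack: []
LOAD_CONST → push 2. Stack: [2]
LOAD_FAST c → push 18. Stack: [2, 18]
BINARY_OP & → 2 & 18 = 2. Stack: [2]
STORE_FAST k → k=2. Stack: []
LOAD_FAST b → push 18. Stack: [18]
LOAD_CONST → push 7. Stack: [18, 7]
BINARY_OP + → 18 + 7 = 25. Stack: [25]
STORE_FAST y → y=25. Stack: []
LOAD_FAST y → push 25. Stack: [25]
RETURN_VALUE → return 25.

25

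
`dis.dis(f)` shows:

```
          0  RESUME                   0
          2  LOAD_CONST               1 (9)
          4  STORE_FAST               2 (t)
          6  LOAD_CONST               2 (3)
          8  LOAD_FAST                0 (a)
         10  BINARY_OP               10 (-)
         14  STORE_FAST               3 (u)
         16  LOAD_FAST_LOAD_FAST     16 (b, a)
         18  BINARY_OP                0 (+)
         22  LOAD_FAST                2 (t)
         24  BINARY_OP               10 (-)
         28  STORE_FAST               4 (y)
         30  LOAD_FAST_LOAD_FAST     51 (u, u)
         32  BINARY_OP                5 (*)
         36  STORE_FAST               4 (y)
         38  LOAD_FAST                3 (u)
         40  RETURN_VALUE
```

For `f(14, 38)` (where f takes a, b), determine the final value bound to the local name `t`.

9

LOAD_CONST → push 9. Stack: [9]
STORE_FAST t → t=9. Stack: []
LOAD_CONST → push 3. Stack: [3]
LOAD_FAST a → push 14. Stack: [3, 14]
BINARY_OP - → 3 - 14 = -11. Stack: [-11]
STORE_FAST u → u=-11. Stack: []
LOAD_FAST_LOAD_FAST b,a → push 38,14. Stack: [38, 14]
BINARY_OP + → 38 + 14 = 52. Stack: [52]
LOAD_FAST t → push 9. Stack: [52, 9]
BINARY_OP - → 52 - 9 = 43. Stack: [43]
STORE_FAST y → y=43. Stack: []
LOAD_FAST_LOAD_FAST u,u → push -11,-11. Stack: [-11, -11]
BINARY_OP * → -11 * -11 = 121. Stack: [121]
STORE_FAST y → y=121. Stack: []
LOAD_FAST u → push -11. Stack: [-11]
RETURN_VALUE → return -11.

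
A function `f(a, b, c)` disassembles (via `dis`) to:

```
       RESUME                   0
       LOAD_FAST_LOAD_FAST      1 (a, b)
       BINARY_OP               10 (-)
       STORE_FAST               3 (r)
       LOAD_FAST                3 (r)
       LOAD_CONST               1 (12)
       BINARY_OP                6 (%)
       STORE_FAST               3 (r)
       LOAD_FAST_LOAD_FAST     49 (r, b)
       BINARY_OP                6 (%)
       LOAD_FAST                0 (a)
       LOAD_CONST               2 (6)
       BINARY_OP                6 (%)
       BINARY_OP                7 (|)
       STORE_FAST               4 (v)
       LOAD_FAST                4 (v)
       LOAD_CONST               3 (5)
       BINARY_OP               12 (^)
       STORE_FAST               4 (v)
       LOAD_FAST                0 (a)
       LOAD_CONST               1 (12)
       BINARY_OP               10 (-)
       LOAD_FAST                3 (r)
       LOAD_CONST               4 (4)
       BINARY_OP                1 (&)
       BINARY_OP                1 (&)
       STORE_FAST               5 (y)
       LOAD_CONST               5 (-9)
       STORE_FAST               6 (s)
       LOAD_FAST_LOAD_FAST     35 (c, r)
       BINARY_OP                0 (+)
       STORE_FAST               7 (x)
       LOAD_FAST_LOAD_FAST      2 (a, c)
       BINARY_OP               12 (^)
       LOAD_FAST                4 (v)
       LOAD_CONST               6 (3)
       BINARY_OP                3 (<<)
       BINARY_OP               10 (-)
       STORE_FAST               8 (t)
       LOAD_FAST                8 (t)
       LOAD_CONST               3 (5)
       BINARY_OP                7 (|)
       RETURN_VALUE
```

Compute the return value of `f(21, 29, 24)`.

-3

LOAD_FAST_LOAD_FAST a,b → push 21,29. Stack: [21, 29]
BINARY_OP - → 21 - 29 = -8. Stack: [-8]
STORE_FAST r → r=-8. Stack: []
LOAD_FAST r → push -8. Stack: [-8]
LOAD_CONST → push 12. Stack: [-8, 12]
BINARY_OP % → -8 % 12 = 4. Stack: [4]
STORE_FAST r → r=4. Stack: []
LOAD_FAST_LOAD_FAST r,b → push 4,29. Stack: [4, 29]
BINARY_OP % → 4 % 29 = 4. Stack: [4]
LOAD_FAST a → push 21. Stack: [4, 21]
LOAD_CONST → push 6. Stack: [4, 21, 6]
BINARY_OP % → 21 % 6 = 3. Stack: [4, 3]
BINARY_OP | → 4 | 3 = 7. Stack: [7]
STORE_FAST v → v=7. Stack: []
LOAD_FAST v → push 7. Stack: [7]
LOAD_CONST → push 5. Stack: [7, 5]
BINARY_OP ^ → 7 ^ 5 = 2. Stack: [2]
STORE_FAST v → v=2. Stack: []
LOAD_FAST a → push 21. Stack: [21]
LOAD_CONST → push 12. Stack: [21, 12]
BINARY_OP - → 21 - 12 = 9. Stack: [9]
LOAD_FAST r → push 4. Stack: [9, 4]
LOAD_CONST → push 4. Stack: [9, 4, 4]
BINARY_OP & → 4 & 4 = 4. Stack: [9, 4]
BINARY_OP & → 9 & 4 = 0. Stack: [0]
STORE_FAST y → y=0. Stack: []
LOAD_CONST → push -9. Stack: [-9]
STORE_FAST s → s=-9. Stack: []
LOAD_FAST_LOAD_FAST c,r → push 24,4. Stack: [24, 4]
BINARY_OP + → 24 + 4 = 28. Stack: [28]
STORE_FAST x → x=28. Stack: []
LOAD_FAST_LOAD_FAST a,c → push 21,24. Stack: [21, 24]
BINARY_OP ^ → 21 ^ 24 = 13. Stack: [13]
LOAD_FAST v → push 2. Stack: [13, 2]
LOAD_CONST → push 3. Stack: [13, 2, 3]
BINARY_OP << → 2 << 3 = 16. Stack: [13, 16]
BINARY_OP - → 13 - 16 = -3. Stack: [-3]
STORE_FAST t → t=-3. Stack: []
LOAD_FAST t → push -3. Stack: [-3]
LOAD_CONST → push 5. Stack: [-3, 5]
BINARY_OP | → -3 | 5 = -3. Stack: [-3]
RETURN_VALUE → return -3.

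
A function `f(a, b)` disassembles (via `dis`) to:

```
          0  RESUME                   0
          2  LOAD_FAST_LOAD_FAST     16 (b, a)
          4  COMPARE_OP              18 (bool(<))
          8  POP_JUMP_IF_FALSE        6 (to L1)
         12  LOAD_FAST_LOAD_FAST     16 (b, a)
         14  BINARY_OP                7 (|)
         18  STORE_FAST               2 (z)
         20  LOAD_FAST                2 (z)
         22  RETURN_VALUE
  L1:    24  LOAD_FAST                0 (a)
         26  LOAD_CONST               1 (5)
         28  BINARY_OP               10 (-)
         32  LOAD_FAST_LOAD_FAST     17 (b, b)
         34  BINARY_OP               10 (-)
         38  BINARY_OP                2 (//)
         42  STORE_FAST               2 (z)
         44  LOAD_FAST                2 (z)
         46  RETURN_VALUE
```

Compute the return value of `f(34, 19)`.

LOAD_FAST_LOAD_FAST b,a → push 19,34. Stack: [19, 34]
COMPARE_OP bool(<) → 19 vs 34 = True. Stack: [True]
POP_JUMP_IF_FALSE → pop True; no jump. Stack: []
LOAD_FAST_LOAD_FAST b,a → push 19,34. Stack: [19, 34]
BINARY_OP | → 19 | 34 = 51. Stack: [51]
STORE_FAST z → z=51. Stack: []
LOAD_FAST z → push 51. Stack: [51]
RETURN_VALUE → return 51.

51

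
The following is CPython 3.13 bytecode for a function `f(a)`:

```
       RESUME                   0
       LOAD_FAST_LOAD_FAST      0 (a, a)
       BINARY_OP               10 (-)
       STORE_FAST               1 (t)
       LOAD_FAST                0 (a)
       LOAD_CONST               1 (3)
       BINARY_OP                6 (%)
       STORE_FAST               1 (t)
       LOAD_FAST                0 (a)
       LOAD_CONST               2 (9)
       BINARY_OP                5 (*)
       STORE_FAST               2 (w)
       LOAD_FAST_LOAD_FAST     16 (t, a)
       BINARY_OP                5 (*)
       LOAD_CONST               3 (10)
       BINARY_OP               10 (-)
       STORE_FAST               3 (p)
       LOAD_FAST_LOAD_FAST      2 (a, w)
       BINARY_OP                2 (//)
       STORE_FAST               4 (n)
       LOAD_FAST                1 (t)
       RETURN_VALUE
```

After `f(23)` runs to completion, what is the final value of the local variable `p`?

36

LOAD_FAST_LOAD_FAST a,a → push 23,23. Stack: [23, 23]
BINARY_OP - → 23 - 23 = 0. Stack: [0]
STORE_FAST t → t=0. Stack: []
LOAD_FAST a → push 23. Stack: [23]
LOAD_CONST → push 3. Stack: [23, 3]
BINARY_OP % → 23 % 3 = 2. Stack: [2]
STORE_FAST t → t=2. Stack: []
LOAD_FAST a → push 23. Stack: [23]
LOAD_CONST → push 9. Stack: [23, 9]
BINARY_OP * → 23 * 9 = 207. Stack: [207]
STORE_FAST w → w=207. Stack: []
LOAD_FAST_LOAD_FAST t,a → push 2,23. Stack: [2, 23]
BINARY_OP * → 2 * 23 = 46. Stack: [46]
LOAD_CONST → push 10. Stack: [46, 10]
BINARY_OP - → 46 - 10 = 36. Stack: [36]
STORE_FAST p → p=36. Stack: []
LOAD_FAST_LOAD_FAST a,w → push 23,207. Stack: [23, 207]
BINARY_OP // → 23 // 207 = 0. Stack: [0]
STORE_FAST n → n=0. Stack: []
LOAD_FAST t → push 2. Stack: [2]
RETURN_VALUE → return 2.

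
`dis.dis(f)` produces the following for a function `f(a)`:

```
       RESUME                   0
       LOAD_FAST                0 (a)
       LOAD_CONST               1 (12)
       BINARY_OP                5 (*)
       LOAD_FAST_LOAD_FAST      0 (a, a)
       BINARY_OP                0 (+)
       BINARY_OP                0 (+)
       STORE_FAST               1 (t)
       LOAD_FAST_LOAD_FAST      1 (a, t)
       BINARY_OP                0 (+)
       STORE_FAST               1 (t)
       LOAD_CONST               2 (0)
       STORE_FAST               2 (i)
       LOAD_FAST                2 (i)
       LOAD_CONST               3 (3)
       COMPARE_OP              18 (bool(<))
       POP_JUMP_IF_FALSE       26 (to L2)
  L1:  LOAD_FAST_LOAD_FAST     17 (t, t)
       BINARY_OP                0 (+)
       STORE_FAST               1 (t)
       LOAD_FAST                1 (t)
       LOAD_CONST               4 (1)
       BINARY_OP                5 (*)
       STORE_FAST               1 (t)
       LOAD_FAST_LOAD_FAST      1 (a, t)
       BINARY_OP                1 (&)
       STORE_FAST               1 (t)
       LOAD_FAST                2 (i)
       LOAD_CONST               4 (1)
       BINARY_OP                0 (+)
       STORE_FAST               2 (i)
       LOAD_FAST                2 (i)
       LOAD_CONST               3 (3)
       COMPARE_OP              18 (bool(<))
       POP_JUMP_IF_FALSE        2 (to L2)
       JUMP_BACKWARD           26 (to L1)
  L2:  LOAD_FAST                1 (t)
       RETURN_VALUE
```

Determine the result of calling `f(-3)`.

LOAD_FAST a → push -3
LOAD_CONST → push 12
BINARY_OP * → -3 * 12 = -36
LOAD_FAST_LOAD_FAST a,a → push -3,-3
BINARY_OP + → -3 + -3 = -6
BINARY_OP + → -36 + -6 = -42
STORE_FAST t → t=-42
LOAD_FAST_LOAD_FAST a,t → push -3,-42
BINARY_OP + → -3 + -42 = -45
STORE_FAST t → t=-45
LOAD_CONST → push 0
STORE_FAST i → i=0
LOAD_FAST i → push 0
LOAD_CONST → push 3
COMPARE_OP bool(<) → 0 vs 3 = True
POP_JUMP_IF_FALSE → pop True; no jump
LOAD_FAST_LOAD_FAST t,t → push -45,-45
BINARY_OP + → -45 + -45 = -90
STORE_FAST t → t=-90
LOAD_FAST t → push -90
LOAD_CONST → push 1
BINARY_OP * → -90 * 1 = -90
STORE_FAST t → t=-90
LOAD_FAST_LOAD_FAST a,t → push -3,-90
BINARY_OP & → -3 & -90 = -92
STORE_FAST t → t=-92
LOAD_FAST i → push 0
LOAD_CONST → push 1
BINARY_OP + → 0 + 1 = 1
STORE_FAST i → i=1
LOAD_FAST i → push 1
LOAD_CONST → push 3
COMPARE_OP bool(<) → 1 vs 3 = True
POP_JUMP_IF_FALSE → pop True; no jump
LOAD_FAST_LOAD_FAST t,t → push -92,-92
BINARY_OP + → -92 + -92 = -184
STORE_FAST t → t=-184
LOAD_FAST t → push -184
LOAD_CONST → push 1
BINARY_OP * → -184 * 1 = -184
STORE_FAST t → t=-184
LOAD_FAST_LOAD_FAST a,t → push -3,-184
BINARY_OP & → -3 & -184 = -184
STORE_FAST t → t=-184
LOAD_FAST i → push 1
LOAD_CONST → push 1
BINARY_OP + → 1 + 1 = 2
STORE_FAST i → i=2
LOAD_FAST i → push 2
LOAD_CONST → push 3
COMPARE_OP bool(<) → 2 vs 3 = True
POP_JUMP_IF_FALSE → pop True; no jump
LOAD_FAST_LOAD_FAST t,t → push -184,-184
BINARY_OP + → -184 + -184 = -368
STORE_FAST t → t=-368
LOAD_FAST t → push -368
LOAD_CONST → push 1
BINARY_OP * → -368 * 1 = -368
STORE_FAST t → t=-368
LOAD_FAST_LOAD_FAST a,t → push -3,-368
BINARY_OP & → -3 & -368 = -368
STORE_FAST t → t=-368
LOAD_FAST i → push 2
LOAD_CONST → push 1
BINARY_OP + → 2 + 1 = 3
STORE_FAST i → i=3
LOAD_FAST i → push 3
LOAD_CONST → push 3
COMPARE_OP bool(<) → 3 vs 3 = False
POP_JUMP_IF_FALSE → pop False; jump
LOAD_FAST t → push -368
RETURN_VALUE → return -368.

-368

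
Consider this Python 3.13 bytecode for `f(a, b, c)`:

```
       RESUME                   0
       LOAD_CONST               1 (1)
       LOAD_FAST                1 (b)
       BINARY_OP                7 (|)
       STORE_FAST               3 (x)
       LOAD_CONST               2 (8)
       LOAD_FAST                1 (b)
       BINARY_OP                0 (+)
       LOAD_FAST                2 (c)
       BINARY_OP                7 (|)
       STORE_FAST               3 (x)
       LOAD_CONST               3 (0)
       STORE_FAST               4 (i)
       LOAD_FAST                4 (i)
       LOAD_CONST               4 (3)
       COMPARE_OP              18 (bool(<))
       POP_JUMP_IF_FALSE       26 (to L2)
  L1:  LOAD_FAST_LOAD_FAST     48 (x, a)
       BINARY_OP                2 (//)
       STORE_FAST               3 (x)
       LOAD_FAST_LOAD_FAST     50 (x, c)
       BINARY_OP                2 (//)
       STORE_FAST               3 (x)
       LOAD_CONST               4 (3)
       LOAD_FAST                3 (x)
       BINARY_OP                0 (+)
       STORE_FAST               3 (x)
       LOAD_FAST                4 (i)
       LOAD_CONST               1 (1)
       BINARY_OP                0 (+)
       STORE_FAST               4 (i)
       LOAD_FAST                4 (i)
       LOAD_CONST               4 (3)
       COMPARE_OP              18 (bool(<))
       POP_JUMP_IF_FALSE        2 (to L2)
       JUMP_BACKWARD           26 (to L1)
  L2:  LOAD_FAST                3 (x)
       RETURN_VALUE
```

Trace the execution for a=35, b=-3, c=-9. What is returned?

LOAD_CONST → push 1
LOAD_FAST b → push -3
BINARY_OP | → 1 | -3 = -3
STORE_FAST x → x=-3
LOAD_CONST → push 8
LOAD_FAST b → push -3
BINARY_OP + → 8 + -3 = 5
LOAD_FAST c → push -9
BINARY_OP | → 5 | -9 = -9
STORE_FAST x → x=-9
LOAD_CONST → push 0
STORE_FAST i → i=0
LOAD_FAST i → push 0
LOAD_CONST → push 3
COMPARE_OP bool(<) → 0 vs 3 = True
POP_JUMP_IF_FALSE → pop True; no jump
LOAD_FAST_LOAD_FAST x,a → push -9,35
BINARY_OP // → -9 // 35 = -1
STORE_FAST x → x=-1
LOAD_FAST_LOAD_FAST x,c → push -1,-9
BINARY_OP // → -1 // -9 = 0
STORE_FAST x → x=0
LOAD_CONST → push 3
LOAD_FAST x → push 0
BINARY_OP + → 3 + 0 = 3
STORE_FAST x → x=3
LOAD_FAST i → push 0
LOAD_CONST → push 1
BINARY_OP + → 0 + 1 = 1
STORE_FAST i → i=1
LOAD_FAST i → push 1
LOAD_CONST → push 3
COMPARE_OP bool(<) → 1 vs 3 = True
POP_JUMP_IF_FALSE → pop True; no jump
LOAD_FAST_LOAD_FAST x,a → push 3,35
BINARY_OP // → 3 // 35 = 0
STORE_FAST x → x=0
LOAD_FAST_LOAD_FAST x,c → push 0,-9
BINARY_OP // → 0 // -9 = 0
STORE_FAST x → x=0
LOAD_CONST → push 3
LOAD_FAST x → push 0
BINARY_OP + → 3 + 0 = 3
STORE_FAST x → x=3
LOAD_FAST i → push 1
LOAD_CONST → push 1
BINARY_OP + → 1 + 1 = 2
STORE_FAST i → i=2
LOAD_FAST i → push 2
LOAD_CONST → push 3
COMPARE_OP bool(<) → 2 vs 3 = True
POP_JUMP_IF_FALSE → pop True; no jump
LOAD_FAST_LOAD_FAST x,a → push 3,35
BINARY_OP // → 3 // 35 = 0
STORE_FAST x → x=0
LOAD_FAST_LOAD_FAST x,c → push 0,-9
BINARY_OP // → 0 // -9 = 0
STORE_FAST x → x=0
LOAD_CONST → push 3
LOAD_FAST x → push 0
BINARY_OP + → 3 + 0 = 3
STORE_FAST x → x=3
LOAD_FAST i → push 2
LOAD_CONST → push 1
BINARY_OP + → 2 + 1 = 3
STORE_FAST i → i=3
LOAD_FAST i → push 3
LOAD_CONST → push 3
COMPARE_OP bool(<) → 3 vs 3 = False
POP_JUMP_IF_FALSE → pop False; jump
LOAD_FAST x → push 3
RETURN_VALUE → return 3.

3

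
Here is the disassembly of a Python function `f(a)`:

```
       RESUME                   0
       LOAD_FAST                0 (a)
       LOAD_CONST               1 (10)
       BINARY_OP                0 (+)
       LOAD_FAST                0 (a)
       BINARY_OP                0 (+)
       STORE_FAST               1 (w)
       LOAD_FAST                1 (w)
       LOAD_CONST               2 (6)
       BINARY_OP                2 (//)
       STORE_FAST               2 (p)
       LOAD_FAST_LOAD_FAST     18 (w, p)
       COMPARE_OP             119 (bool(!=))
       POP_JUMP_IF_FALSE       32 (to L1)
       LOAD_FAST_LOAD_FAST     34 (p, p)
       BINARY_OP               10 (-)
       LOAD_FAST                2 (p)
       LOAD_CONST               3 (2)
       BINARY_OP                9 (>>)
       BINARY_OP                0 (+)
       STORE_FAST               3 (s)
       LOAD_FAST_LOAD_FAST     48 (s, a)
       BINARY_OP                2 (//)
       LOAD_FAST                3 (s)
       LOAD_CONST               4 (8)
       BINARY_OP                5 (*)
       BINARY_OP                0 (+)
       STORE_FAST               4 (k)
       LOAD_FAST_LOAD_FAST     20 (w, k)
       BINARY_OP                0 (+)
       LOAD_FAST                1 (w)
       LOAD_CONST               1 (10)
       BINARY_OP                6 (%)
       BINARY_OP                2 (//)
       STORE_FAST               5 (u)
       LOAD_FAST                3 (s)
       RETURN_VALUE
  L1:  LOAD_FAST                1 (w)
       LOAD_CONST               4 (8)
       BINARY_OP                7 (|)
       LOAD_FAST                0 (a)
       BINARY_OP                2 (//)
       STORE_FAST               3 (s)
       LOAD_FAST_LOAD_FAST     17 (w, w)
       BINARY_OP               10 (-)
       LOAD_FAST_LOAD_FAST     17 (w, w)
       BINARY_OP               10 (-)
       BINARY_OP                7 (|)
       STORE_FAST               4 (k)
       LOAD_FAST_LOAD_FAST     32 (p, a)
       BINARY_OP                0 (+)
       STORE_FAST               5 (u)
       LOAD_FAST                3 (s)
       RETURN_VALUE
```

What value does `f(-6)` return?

-1

LOAD_FAST a → push -6. Stack: [-6]
LOAD_CONST → push 10. Stack: [-6, 10]
BINARY_OP + → -6 + 10 = 4. Stack: [4]
LOAD_FAST a → push -6. Stack: [4, -6]
BINARY_OP + → 4 + -6 = -2. Stack: [-2]
STORE_FAST w → w=-2. Stack: []
LOAD_FAST w → push -2. Stack: [-2]
LOAD_CONST → push 6. Stack: [-2, 6]
BINARY_OP // → -2 // 6 = -1. Stack: [-1]
STORE_FAST p → p=-1. Stack: []
LOAD_FAST_LOAD_FAST w,p → push -2,-1. Stack: [-2, -1]
COMPARE_OP bool(!=) → -2 vs -1 = True. Stack: [True]
POP_JUMP_IF_FALSE → pop True; no jump. Stack: []
LOAD_FAST_LOAD_FAST p,p → push -1,-1. Stack: [-1, -1]
BINARY_OP - → -1 - -1 = 0. Stack: [0]
LOAD_FAST p → push -1. Stack: [0, -1]
LOAD_CONST → push 2. Stack: [0, -1, 2]
BINARY_OP >> → -1 >> 2 = -1. Stack: [0, -1]
BINARY_OP + → 0 + -1 = -1. Stack: [-1]
STORE_FAST s → s=-1. Stack: []
LOAD_FAST_LOAD_FAST s,a → push -1,-6. Stack: [-1, -6]
BINARY_OP // → -1 // -6 = 0. Stack: [0]
LOAD_FAST s → push -1. Stack: [0, -1]
LOAD_CONST → push 8. Stack: [0, -1, 8]
BINARY_OP * → -1 * 8 = -8. Stack: [0, -8]
BINARY_OP + → 0 + -8 = -8. Stack: [-8]
STORE_FAST k → k=-8. Stack: []
LOAD_FAST_LOAD_FAST w,k → push -2,-8. Stack: [-2, -8]
BINARY_OP + → -2 + -8 = -10. Stack: [-10]
LOAD_FAST w → push -2. Stack: [-10, -2]
LOAD_CONST → push 10. Stack: [-10, -2, 10]
BINARY_OP % → -2 % 10 = 8. Stack: [-10, 8]
BINARY_OP // → -10 // 8 = -2. Stack: [-2]
STORE_FAST u → u=-2. Stack: []
LOAD_FAST s → push -1. Stack: [-1]
RETURN_VALUE → return -1.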